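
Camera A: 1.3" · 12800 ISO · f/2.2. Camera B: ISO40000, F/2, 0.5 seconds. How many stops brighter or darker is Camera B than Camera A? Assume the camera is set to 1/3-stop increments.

Aperture: f/2.2 → f/2 — 1/3 stop opened up (brighter).
Shutter speed: 1.3 → 1 → 0.8 → 0.6 → 0.5 — 1 1/3 stops faster (darker).
ISO: 12800 → 16000 → 20000 → 25600 → 32000 → 40000 — 1 2/3 stops raised (brighter).
Net: +1/3 −1 1/3 +1 2/3 = +2/3 stops.

2/3 stop brighter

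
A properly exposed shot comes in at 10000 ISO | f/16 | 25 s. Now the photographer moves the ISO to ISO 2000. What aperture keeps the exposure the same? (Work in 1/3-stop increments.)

f/7.1

ISO: 10000 → 8000 → 6400 → 5000 → 4000 → 3200 → 2500 → 2000 — 2 1/3 stops dropped (darker).
Need 2 1/3 stops brighter from the aperture: f/16 → f/14 → f/13 → f/11 → f/10 → f/9 → f/8 → f/7.1.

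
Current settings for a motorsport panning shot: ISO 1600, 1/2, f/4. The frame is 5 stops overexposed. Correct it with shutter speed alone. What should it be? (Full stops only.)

1/60s

Overexposed by 5 stops → need 5 stops darker.
Shutter speed: 1/2 → 1/4 → 1/8 → 1/15 → 1/30 → 1/60.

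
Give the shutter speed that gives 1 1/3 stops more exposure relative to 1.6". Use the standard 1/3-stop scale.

4 s

Shutter speed: 1.6 → 2 → 2.5 → 3.2 → 4 — 1 1/3 stops longer (brighter).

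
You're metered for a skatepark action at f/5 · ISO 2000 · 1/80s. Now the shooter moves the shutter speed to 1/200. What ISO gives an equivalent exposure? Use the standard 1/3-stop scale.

ISO 5000

Shutter speed: 1/80 → 1/100 → 1/125 → 1/160 → 1/200 — 1 1/3 stops shorter (darker).
Need 1 1/3 stops brighter from the ISO: 2000 → 2500 → 3200 → 4000 → 5000.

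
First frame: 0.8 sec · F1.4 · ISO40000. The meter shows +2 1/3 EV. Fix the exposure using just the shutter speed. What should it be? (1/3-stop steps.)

1/6s

Overexposed by 2 1/3 stops → need 2 1/3 stops darker.
Shutter speed: 0.8 → 0.6 → 0.5 → 0.4 → 0.3 → 1/4 → 1/5 → 1/6.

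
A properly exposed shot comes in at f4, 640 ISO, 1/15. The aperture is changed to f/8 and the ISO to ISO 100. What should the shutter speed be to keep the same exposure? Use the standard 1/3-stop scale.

1.6 s

Aperture: f/4 → f/4.5 → f/5 → f/5.6 → f/6.3 → f/7.1 → f/8 — 2 stops narrower (darker).
ISO: 640 → 500 → 400 → 320 → 250 → 200 → 160 → 125 → 100 — 2 2/3 stops lower (darker).
Net change so far: 4 2/3 stops darker. Offset with the shutter speed: 1/15 → 1/13 → 1/10 → 1/8 → 1/6 → 1/5 → 1/4 → 0.3 → 0.4 → 0.5 → 0.6 → 0.8 → 1 → 1.3 → 1.6.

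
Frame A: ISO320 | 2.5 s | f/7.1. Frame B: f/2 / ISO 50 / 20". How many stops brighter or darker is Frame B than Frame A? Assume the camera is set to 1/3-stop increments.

Aperture: f/7.1 → f/6.3 → f/5.6 → f/5 → f/4.5 → f/4 → f/3.5 → f/3.2 → f/2.8 → f/2.5 → f/2.2 → f/2 — 3 2/3 stops opened up (brighter).
Shutter speed: 2.5 → 3.2 → 4 → 5 → 6 → 8 → 10 → 13 → 15 → 20 — 3 stops longer (brighter).
ISO: 320 → 250 → 200 → 160 → 125 → 100 → 80 → 64 → 50 — 2 2/3 stops lower (darker).
Net: +3 2/3 +3 −2 2/3 = +4 stops.

4 stops brighter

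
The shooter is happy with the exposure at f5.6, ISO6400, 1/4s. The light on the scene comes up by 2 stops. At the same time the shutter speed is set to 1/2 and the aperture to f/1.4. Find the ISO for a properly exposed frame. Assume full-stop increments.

Scene light: 2 stops brighter.
Shutter speed: 1/4 → 1/2 — 1 stop longer (brighter).
Aperture: f/5.6 → f/4 → f/2.8 → f/2 → f/1.4 — 4 stops opened up (brighter).
Net so far: 7 stops brighter. ISO: 6400 → 3200 → 1600 → 800 → 400 → 200 → 100 → 50.

ISO 50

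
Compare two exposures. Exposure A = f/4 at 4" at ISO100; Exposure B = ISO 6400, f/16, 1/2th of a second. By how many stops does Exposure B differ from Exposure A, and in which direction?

1 stop darker

Aperture: f/4 → f/5.6 → f/8 → f/11 → f/16 — 4 stops stopped down (darker).
Shutter speed: 4 → 2 → 1 → 1/2 — 3 stops faster (darker).
ISO: 100 → 200 → 400 → 800 → 1600 → 3200 → 6400 — 6 stops higher (brighter).
Net: −4 −3 +6 = −1 stop.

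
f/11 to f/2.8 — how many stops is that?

f/11 → f/8 → f/5.6 → f/4 → f/2.8 — count the steps: 4 stops.

4 stops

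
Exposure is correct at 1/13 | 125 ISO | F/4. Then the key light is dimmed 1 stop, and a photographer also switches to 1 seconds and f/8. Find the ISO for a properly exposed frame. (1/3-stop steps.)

ISO 80

Scene light: 1 stop darker.
Shutter speed: 1/13 → 1/10 → 1/8 → 1/6 → 1/5 → 1/4 → 0.3 → 0.4 → 0.5 → 0.6 → 0.8 → 1 — 3 2/3 stops longer (brighter).
Aperture: f/4 → f/4.5 → f/5 → f/5.6 → f/6.3 → f/7.1 → f/8 — 2 stops narrower (darker).
Net so far: 2/3 stop brighter. ISO: 125 → 100 → 80.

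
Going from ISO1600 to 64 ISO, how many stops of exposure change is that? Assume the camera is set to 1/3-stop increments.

1600 → 1250 → 1000 → 800 → 640 → 500 → 400 → 320 → 250 → 200 → 160 → 125 → 100 → 80 → 64 — count the steps: 14 third-stops = 4 2/3 stops.

4 2/3 stops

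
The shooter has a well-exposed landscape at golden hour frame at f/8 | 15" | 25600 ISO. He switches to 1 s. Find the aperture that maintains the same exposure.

Shutter speed: 15 → 8 → 4 → 2 → 1 — 4 stops shorter (darker).
Need 4 stops brighter from the aperture: f/8 → f/5.6 → f/4 → f/2.8 → f/2.

f/2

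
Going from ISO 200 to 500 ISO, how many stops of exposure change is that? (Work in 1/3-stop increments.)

200 → 250 → 320 → 400 → 500 — count the steps: 4 third-stops = 1 1/3 stops.

1 1/3 stops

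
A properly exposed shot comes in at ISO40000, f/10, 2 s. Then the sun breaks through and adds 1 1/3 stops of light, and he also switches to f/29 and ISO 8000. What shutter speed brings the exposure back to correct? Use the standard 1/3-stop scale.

30 s

Scene light: 1 1/3 stops brighter.
Aperture: f/10 → f/11 → f/13 → f/14 → f/16 → f/18 → f/20 → f/22 → f/25 → f/29 — 3 stops stopped down (darker).
ISO: 40000 → 32000 → 25600 → 20000 → 16000 → 12800 → 10000 → 8000 — 2 1/3 stops lower (darker).
Net so far: 4 stops darker. Shutter speed: 2 → 2.5 → 3.2 → 4 → 5 → 6 → 8 → 10 → 13 → 15 → 20 → 25 → 30.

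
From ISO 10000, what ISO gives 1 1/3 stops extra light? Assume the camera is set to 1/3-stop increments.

ISO: 10000 → 12800 → 16000 → 20000 → 25600 — 1 1/3 stops higher (brighter).

ISO 25600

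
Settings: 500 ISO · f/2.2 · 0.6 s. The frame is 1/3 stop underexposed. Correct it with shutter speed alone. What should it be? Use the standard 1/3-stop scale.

Underexposed by 1/3 stop → need 1/3 stop brighter.
Shutter speed: 0.6 → 0.8.

0.8 s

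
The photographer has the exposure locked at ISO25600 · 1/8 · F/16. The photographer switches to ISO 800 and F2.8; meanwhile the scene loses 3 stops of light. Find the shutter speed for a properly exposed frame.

Scene light: 3 stops darker.
ISO: 25600 → 12800 → 6400 → 3200 → 1600 → 800 — 5 stops lower (darker).
Aperture: f/16 → f/11 → f/8 → f/5.6 → f/4 → f/2.8 — 5 stops wider (brighter).
Net so far: 3 stops darker. Shutter speed: 1/8 → 1/4 → 1/2 → 1.

1 s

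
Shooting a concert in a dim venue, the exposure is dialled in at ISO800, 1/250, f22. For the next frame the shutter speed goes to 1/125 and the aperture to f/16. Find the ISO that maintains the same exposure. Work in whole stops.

ISO 200

Shutter speed: 1/250 → 1/125 — 1 stop slower (brighter).
Aperture: f/22 → f/16 — 1 stop larger aperture (brighter).
Net change so far: 2 stops brighter. Offset with the ISO: 800 → 400 → 200.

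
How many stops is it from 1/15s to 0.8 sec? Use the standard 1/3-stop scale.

1/15 → 1/13 → 1/10 → 1/8 → 1/6 → 1/5 → 1/4 → 0.3 → 0.4 → 0.5 → 0.6 → 0.8 — count the steps: 11 third-stops = 3 2/3 stops.

3 2/3 stops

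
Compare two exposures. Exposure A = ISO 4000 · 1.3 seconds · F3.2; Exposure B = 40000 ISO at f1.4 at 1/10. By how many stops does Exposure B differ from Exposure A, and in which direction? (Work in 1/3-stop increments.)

Aperture: f/3.2 → f/2.8 → f/2.5 → f/2.2 → f/2 → f/1.8 → f/1.6 → f/1.4 — 2 1/3 stops larger aperture (brighter).
Shutter speed: 1.3 → 1 → 0.8 → 0.6 → 0.5 → 0.4 → 0.3 → 1/4 → 1/5 → 1/6 → 1/8 → 1/10 — 3 2/3 stops faster (darker).
ISO: 4000 → 5000 → 6400 → 8000 → 10000 → 12800 → 16000 → 20000 → 25600 → 32000 → 40000 — 3 1/3 stops higher (brighter).
Net: +2 1/3 −3 2/3 +3 1/3 = +2 stops.

2 stops brighter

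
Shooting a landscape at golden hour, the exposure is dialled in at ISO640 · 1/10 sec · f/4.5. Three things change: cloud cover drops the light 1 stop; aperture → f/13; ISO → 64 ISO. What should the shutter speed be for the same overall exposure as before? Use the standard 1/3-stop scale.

Scene light: 1 stop darker.
Aperture: f/4.5 → f/5 → f/5.6 → f/6.3 → f/7.1 → f/8 → f/9 → f/10 → f/11 → f/13 — 3 stops narrower (darker).
ISO: 640 → 500 → 400 → 320 → 250 → 200 → 160 → 125 → 100 → 80 → 64 — 3 1/3 stops dropped (darker).
Net so far: 7 1/3 stops darker. Shutter speed: 1/10 → 1/8 → 1/6 → 1/5 → 1/4 → 0.3 → 0.4 → 0.5 → 0.6 → 0.8 → 1 → 1.3 → 1.6 → 2 → 2.5 → 3.2 → 4 → 5 → 6 → 8 → 10 → 13 → 15.

15 s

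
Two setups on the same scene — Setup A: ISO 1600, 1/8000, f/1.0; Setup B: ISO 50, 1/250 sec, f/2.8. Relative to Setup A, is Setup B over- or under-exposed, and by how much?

3 stops darker

Aperture: f/1.0 → f/1.4 → f/2 → f/2.8 — 3 stops narrower (darker).
Shutter speed: 1/8000 → 1/4000 → 1/2000 → 1/1000 → 1/500 → 1/250 — 5 stops slower (brighter).
ISO: 1600 → 800 → 400 → 200 → 100 → 50 — 5 stops dropped (darker).
Net: −3 +5 −5 = −3 stops.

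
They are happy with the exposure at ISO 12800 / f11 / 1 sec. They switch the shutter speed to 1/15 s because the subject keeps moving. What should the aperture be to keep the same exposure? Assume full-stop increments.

Shutter speed: 1 → 1/2 → 1/4 → 1/8 → 1/15 — 4 stops faster (darker).
Need 4 stops brighter from the aperture: f/11 → f/8 → f/5.6 → f/4 → f/2.8.

f/2.8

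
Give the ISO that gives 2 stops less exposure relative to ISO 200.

ISO: 200 → 100 → 50 — 2 stops lower (darker).

ISO 50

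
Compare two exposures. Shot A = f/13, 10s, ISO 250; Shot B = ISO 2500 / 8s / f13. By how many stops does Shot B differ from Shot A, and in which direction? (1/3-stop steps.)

Aperture: unchanged.
Shutter speed: 10 → 8 — 1/3 stop shorter (darker).
ISO: 250 → 320 → 400 → 500 → 640 → 800 → 1000 → 1250 → 1600 → 2000 → 2500 — 3 1/3 stops raised (brighter).
Net: −1/3 +3 1/3 = +3 stops.

3 stops brighter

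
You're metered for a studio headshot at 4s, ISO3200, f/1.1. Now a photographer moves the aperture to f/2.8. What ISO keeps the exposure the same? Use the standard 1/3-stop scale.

ISO 20000

Aperture: f/1.1 → f/1.2 → f/1.4 → f/1.6 → f/1.8 → f/2 → f/2.2 → f/2.5 → f/2.8 — 2 2/3 stops narrower (darker).
Need 2 2/3 stops brighter from the ISO: 3200 → 4000 → 5000 → 6400 → 8000 → 10000 → 12800 → 16000 → 20000.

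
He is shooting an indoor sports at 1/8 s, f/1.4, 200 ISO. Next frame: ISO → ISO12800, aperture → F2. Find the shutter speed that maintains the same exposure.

ISO: 200 → 400 → 800 → 1600 → 3200 → 6400 → 12800 — 6 stops higher (brighter).
Aperture: f/1.4 → f/2 — 1 stop smaller aperture (darker).
Net change so far: 5 stops brighter. Offset with the shutter speed: 1/8 → 1/15 → 1/30 → 1/60 → 1/125 → 1/250.

1/250s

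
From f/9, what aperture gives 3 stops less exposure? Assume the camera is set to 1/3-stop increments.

Aperture: f/9 → f/10 → f/11 → f/13 → f/14 → f/16 → f/18 → f/20 → f/22 → f/25 — 3 stops narrower (darker).

f/25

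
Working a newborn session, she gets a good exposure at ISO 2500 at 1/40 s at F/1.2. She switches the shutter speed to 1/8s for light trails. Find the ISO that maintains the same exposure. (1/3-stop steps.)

ISO 500

Shutter speed: 1/40 → 1/30 → 1/25 → 1/20 → 1/15 → 1/13 → 1/10 → 1/8 — 2 1/3 stops slower (brighter).
Need 2 1/3 stops darker from the ISO: 2500 → 2000 → 1600 → 1250 → 1000 → 800 → 640 → 500.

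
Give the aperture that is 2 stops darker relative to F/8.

Aperture: f/8 → f/11 → f/16 — 2 stops smaller aperture (darker).

f/16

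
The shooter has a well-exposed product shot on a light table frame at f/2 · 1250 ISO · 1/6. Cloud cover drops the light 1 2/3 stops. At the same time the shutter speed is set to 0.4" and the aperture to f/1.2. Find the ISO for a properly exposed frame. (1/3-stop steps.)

ISO 640

Scene light: 1 2/3 stops darker.
Shutter speed: 1/6 → 1/5 → 1/4 → 0.3 → 0.4 — 1 1/3 stops slower (brighter).
Aperture: f/2 → f/1.8 → f/1.6 → f/1.4 → f/1.2 — 1 1/3 stops wider (brighter).
Net so far: 1 stop brighter. ISO: 1250 → 1000 → 800 → 640.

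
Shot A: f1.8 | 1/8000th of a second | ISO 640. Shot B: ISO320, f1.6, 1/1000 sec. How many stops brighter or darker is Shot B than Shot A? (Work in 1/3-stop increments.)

2 1/3 stops brighter

Aperture: f/1.8 → f/1.6 — 1/3 stop larger aperture (brighter).
Shutter speed: 1/8000 → 1/6400 → 1/5000 → 1/4000 → 1/3200 → 1/2500 → 1/2000 → 1/1600 → 1/1250 → 1/1000 — 3 stops slower (brighter).
ISO: 640 → 500 → 400 → 320 — 1 stop lower (darker).
Net: +1/3 +3 −1 = +2 1/3 stops.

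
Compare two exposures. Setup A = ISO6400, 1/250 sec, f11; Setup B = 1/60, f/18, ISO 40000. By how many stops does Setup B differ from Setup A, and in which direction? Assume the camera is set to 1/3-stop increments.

3 1/3 stops brighter

Aperture: f/11 → f/13 → f/14 → f/16 → f/18 — 1 1/3 stops stopped down (darker).
Shutter speed: 1/250 → 1/200 → 1/160 → 1/125 → 1/100 → 1/80 → 1/60 — 2 stops longer (brighter).
ISO: 6400 → 8000 → 10000 → 12800 → 16000 → 20000 → 25600 → 32000 → 40000 — 2 2/3 stops higher (brighter).
Net: −1 1/3 +2 +2 2/3 = +3 1/3 stops.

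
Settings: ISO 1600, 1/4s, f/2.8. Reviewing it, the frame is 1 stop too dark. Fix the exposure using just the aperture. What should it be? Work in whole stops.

f/2

Underexposed by 1 stop → need 1 stop brighter.
Aperture: f/2.8 → f/2.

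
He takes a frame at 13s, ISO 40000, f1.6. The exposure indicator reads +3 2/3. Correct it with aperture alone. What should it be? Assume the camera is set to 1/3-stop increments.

Overexposed by 3 2/3 stops → need 3 2/3 stops darker.
Aperture: f/1.6 → f/1.8 → f/2 → f/2.2 → f/2.5 → f/2.8 → f/3.2 → f/3.5 → f/4 → f/4.5 → f/5 → f/5.6.

f/5.6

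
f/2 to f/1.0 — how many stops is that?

f/2 → f/1.4 → f/1.0 — count the steps: 2 stops.

2 stops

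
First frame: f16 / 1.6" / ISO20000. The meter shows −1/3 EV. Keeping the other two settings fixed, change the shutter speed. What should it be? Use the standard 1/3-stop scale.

Underexposed by 1/3 stop → need 1/3 stop brighter.
Shutter speed: 1.6 → 2.

2 s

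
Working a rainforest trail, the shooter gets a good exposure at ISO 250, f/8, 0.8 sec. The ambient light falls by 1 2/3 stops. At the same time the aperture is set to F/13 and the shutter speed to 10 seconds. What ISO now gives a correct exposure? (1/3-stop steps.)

ISO 160

Scene light: 1 2/3 stops darker.
Aperture: f/8 → f/9 → f/10 → f/11 → f/13 — 1 1/3 stops narrower (darker).
Shutter speed: 0.8 → 1 → 1.3 → 1.6 → 2 → 2.5 → 3.2 → 4 → 5 → 6 → 8 → 10 — 3 2/3 stops slower (brighter).
Net so far: 2/3 stop brighter. ISO: 250 → 200 → 160.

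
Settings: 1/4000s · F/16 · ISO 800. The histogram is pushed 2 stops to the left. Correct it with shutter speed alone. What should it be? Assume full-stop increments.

Underexposed by 2 stops → need 2 stops brighter.
Shutter speed: 1/4000 → 1/2000 → 1/1000.

1/1000s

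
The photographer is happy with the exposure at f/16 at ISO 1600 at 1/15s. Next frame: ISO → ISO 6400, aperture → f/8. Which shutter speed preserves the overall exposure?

ISO: 1600 → 3200 → 6400 — 2 stops raised (brighter).
Aperture: f/16 → f/11 → f/8 — 2 stops larger aperture (brighter).
Net change so far: 4 stops brighter. Offset with the shutter speed: 1/15 → 1/30 → 1/60 → 1/125 → 1/250.

1/250s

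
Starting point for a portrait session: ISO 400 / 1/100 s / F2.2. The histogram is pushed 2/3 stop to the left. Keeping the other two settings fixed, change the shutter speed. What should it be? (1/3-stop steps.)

Underexposed by 2/3 stop → need 2/3 stop brighter.
Shutter speed: 1/100 → 1/80 → 1/60.

1/60s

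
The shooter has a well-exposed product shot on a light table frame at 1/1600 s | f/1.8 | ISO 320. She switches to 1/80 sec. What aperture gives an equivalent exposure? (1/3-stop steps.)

Shutter speed: 1/1600 → 1/1250 → 1/1000 → 1/800 → 1/640 → 1/500 → 1/400 → 1/320 → 1/250 → 1/200 → 1/160 → 1/125 → 1/100 → 1/80 — 4 1/3 stops slower (brighter).
Need 4 1/3 stops darker from the aperture: f/1.8 → f/2 → f/2.2 → f/2.5 → f/2.8 → f/3.2 → f/3.5 → f/4 → f/4.5 → f/5 → f/5.6 → f/6.3 → f/7.1 → f/8.

f/8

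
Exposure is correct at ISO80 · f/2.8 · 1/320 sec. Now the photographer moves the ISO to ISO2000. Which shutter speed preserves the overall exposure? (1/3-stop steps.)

ISO: 80 → 100 → 125 → 160 → 200 → 250 → 320 → 400 → 500 → 640 → 800 → 1000 → 1250 → 1600 → 2000 — 4 2/3 stops raised (brighter).
Need 4 2/3 stops darker from the shutter speed: 1/320 → 1/400 → 1/500 → 1/640 → 1/800 → 1/1000 → 1/1250 → 1/1600 → 1/2000 → 1/2500 → 1/3200 → 1/4000 → 1/5000 → 1/6400 → 1/8000.

1/8000s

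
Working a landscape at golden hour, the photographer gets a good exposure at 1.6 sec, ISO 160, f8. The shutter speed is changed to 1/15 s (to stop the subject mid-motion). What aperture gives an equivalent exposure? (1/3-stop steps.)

Shutter speed: 1.6 → 1.3 → 1 → 0.8 → 0.6 → 0.5 → 0.4 → 0.3 → 1/4 → 1/5 → 1/6 → 1/8 → 1/10 → 1/13 → 1/15 — 4 2/3 stops shorter (darker).
Need 4 2/3 stops brighter from the aperture: f/8 → f/7.1 → f/6.3 → f/5.6 → f/5 → f/4.5 → f/4 → f/3.5 → f/3.2 → f/2.8 → f/2.5 → f/2.2 → f/2 → f/1.8 → f/1.6.

f/1.6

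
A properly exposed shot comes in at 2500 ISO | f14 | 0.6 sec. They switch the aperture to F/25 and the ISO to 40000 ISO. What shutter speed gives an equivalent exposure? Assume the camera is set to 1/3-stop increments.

Aperture: f/14 → f/16 → f/18 → f/20 → f/22 → f/25 — 1 2/3 stops narrower (darker).
ISO: 2500 → 3200 → 4000 → 5000 → 6400 → 8000 → 10000 → 12800 → 16000 → 20000 → 25600 → 32000 → 40000 — 4 stops higher (brighter).
Net change so far: 2 1/3 stops brighter. Offset with the shutter speed: 0.6 → 0.5 → 0.4 → 0.3 → 1/4 → 1/5 → 1/6 → 1/8.

1/8s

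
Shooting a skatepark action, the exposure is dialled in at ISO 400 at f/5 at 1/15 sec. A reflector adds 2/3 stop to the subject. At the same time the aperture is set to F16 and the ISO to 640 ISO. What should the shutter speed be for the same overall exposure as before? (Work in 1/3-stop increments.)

Scene light: 2/3 stop brighter.
Aperture: f/5 → f/5.6 → f/6.3 → f/7.1 → f/8 → f/9 → f/10 → f/11 → f/13 → f/14 → f/16 — 3 1/3 stops stopped down (darker).
ISO: 400 → 500 → 640 — 2/3 stop higher (brighter).
Net so far: 2 stops darker. Shutter speed: 1/15 → 1/13 → 1/10 → 1/8 → 1/6 → 1/5 → 1/4.

1/4s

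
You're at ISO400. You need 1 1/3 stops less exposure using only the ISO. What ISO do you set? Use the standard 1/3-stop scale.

ISO 160

ISO: 400 → 320 → 250 → 200 → 160 — 1 1/3 stops dropped (darker).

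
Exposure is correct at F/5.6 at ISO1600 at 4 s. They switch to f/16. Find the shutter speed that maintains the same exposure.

Aperture: f/5.6 → f/8 → f/11 → f/16 — 3 stops narrower (darker).
Need 3 stops brighter from the shutter speed: 4 → 8 → 15 → 30.

30 s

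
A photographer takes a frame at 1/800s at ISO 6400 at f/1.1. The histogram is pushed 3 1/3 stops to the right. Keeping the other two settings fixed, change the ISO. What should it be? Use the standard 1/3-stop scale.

Overexposed by 3 1/3 stops → need 3 1/3 stops darker.
ISO: 6400 → 5000 → 4000 → 3200 → 2500 → 2000 → 1600 → 1250 → 1000 → 800 → 640.

ISO 640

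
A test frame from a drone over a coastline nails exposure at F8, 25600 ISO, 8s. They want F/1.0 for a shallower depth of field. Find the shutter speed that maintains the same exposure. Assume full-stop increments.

Aperture: f/8 → f/5.6 → f/4 → f/2.8 → f/2 → f/1.4 → f/1.0 — 6 stops larger aperture (brighter).
Need 6 stops darker from the shutter speed: 8 → 4 → 2 → 1 → 1/2 → 1/4 → 1/8.

1/8s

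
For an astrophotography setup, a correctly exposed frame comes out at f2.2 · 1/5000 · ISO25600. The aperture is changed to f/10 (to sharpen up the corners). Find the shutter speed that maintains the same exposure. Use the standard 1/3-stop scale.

Aperture: f/2.2 → f/2.5 → f/2.8 → f/3.2 → f/3.5 → f/4 → f/4.5 → f/5 → f/5.6 → f/6.3 → f/7.1 → f/8 → f/9 → f/10 — 4 1/3 stops narrower (darker).
Need 4 1/3 stops brighter from the shutter speed: 1/5000 → 1/4000 → 1/3200 → 1/2500 → 1/2000 → 1/1600 → 1/1250 → 1/1000 → 1/800 → 1/640 → 1/500 → 1/400 → 1/320 → 1/250.

1/250s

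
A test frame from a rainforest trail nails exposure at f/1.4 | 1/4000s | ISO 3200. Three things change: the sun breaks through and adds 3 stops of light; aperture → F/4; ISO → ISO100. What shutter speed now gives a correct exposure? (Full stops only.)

Scene light: 3 stops brighter.
Aperture: f/1.4 → f/2 → f/2.8 → f/4 — 3 stops stopped down (darker).
ISO: 3200 → 1600 → 800 → 400 → 200 → 100 — 5 stops dropped (darker).
Net so far: 5 stops darker. Shutter speed: 1/4000 → 1/2000 → 1/1000 → 1/500 → 1/250 → 1/125.

1/125s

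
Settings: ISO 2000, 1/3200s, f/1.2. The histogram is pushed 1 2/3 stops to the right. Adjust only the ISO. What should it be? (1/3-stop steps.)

Overexposed by 1 2/3 stops → need 1 2/3 stops darker.
ISO: 2000 → 1600 → 1250 → 1000 → 800 → 640.

ISO 640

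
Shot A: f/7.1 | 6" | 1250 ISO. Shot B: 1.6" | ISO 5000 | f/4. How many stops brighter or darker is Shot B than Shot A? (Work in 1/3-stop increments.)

Aperture: f/7.1 → f/6.3 → f/5.6 → f/5 → f/4.5 → f/4 — 1 2/3 stops larger aperture (brighter).
Shutter speed: 6 → 5 → 4 → 3.2 → 2.5 → 2 → 1.6 — 2 stops faster (darker).
ISO: 1250 → 1600 → 2000 → 2500 → 3200 → 4000 → 5000 — 2 stops higher (brighter).
Net: +1 2/3 −2 +2 = +1 2/3 stops.

1 2/3 stops brighter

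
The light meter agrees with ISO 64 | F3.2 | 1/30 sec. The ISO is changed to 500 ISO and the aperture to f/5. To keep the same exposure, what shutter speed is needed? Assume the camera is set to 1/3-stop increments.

ISO: 64 → 80 → 100 → 125 → 160 → 200 → 250 → 320 → 400 → 500 — 3 stops higher (brighter).
Aperture: f/3.2 → f/3.5 → f/4 → f/4.5 → f/5 — 1 1/3 stops stopped down (darker).
Net change so far: 1 2/3 stops brighter. Offset with the shutter speed: 1/30 → 1/40 → 1/50 → 1/60 → 1/80 → 1/100.

1/100s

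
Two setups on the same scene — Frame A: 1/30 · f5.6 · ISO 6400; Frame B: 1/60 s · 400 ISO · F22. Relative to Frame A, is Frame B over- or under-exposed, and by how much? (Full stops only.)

Aperture: f/5.6 → f/8 → f/11 → f/16 → f/22 — 4 stops smaller aperture (darker).
Shutter speed: 1/30 → 1/60 — 1 stop faster (darker).
ISO: 6400 → 3200 → 1600 → 800 → 400 — 4 stops dropped (darker).
Net: −4 −1 −4 = −9 stops.

9 stops darker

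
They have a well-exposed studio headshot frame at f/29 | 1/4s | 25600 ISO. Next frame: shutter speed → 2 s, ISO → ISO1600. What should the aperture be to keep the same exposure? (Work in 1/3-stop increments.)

f/20

Shutter speed: 1/4 → 0.3 → 0.4 → 0.5 → 0.6 → 0.8 → 1 → 1.3 → 1.6 → 2 — 3 stops longer (brighter).
ISO: 25600 → 20000 → 16000 → 12800 → 10000 → 8000 → 6400 → 5000 → 4000 → 3200 → 2500 → 2000 → 1600 — 4 stops lower (darker).
Net change so far: 1 stop darker. Offset with the aperture: f/29 → f/25 → f/22 → f/20.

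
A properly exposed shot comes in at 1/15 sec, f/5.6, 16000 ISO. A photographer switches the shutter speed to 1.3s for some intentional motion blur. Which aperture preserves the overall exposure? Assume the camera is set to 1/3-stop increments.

Shutter speed: 1/15 → 1/13 → 1/10 → 1/8 → 1/6 → 1/5 → 1/4 → 0.3 → 0.4 → 0.5 → 0.6 → 0.8 → 1 → 1.3 — 4 1/3 stops slower (brighter).
Need 4 1/3 stops darker from the aperture: f/5.6 → f/6.3 → f/7.1 → f/8 → f/9 → f/10 → f/11 → f/13 → f/14 → f/16 → f/18 → f/20 → f/22 → f/25.

f/25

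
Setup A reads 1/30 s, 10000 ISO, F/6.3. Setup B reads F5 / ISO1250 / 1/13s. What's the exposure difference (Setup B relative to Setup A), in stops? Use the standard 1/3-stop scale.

Aperture: f/6.3 → f/5.6 → f/5 — 2/3 stop larger aperture (brighter).
Shutter speed: 1/30 → 1/25 → 1/20 → 1/15 → 1/13 — 1 1/3 stops slower (brighter).
ISO: 10000 → 8000 → 6400 → 5000 → 4000 → 3200 → 2500 → 2000 → 1600 → 1250 — 3 stops lower (darker).
Net: +2/3 +1 1/3 −3 = −1 stop.

1 stop darker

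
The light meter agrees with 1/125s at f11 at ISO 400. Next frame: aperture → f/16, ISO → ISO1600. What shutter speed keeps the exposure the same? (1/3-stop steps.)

Aperture: f/11 → f/13 → f/14 → f/16 — 1 stop narrower (darker).
ISO: 400 → 500 → 640 → 800 → 1000 → 1250 → 1600 — 2 stops higher (brighter).
Net change so far: 1 stop brighter. Offset with the shutter speed: 1/125 → 1/160 → 1/200 → 1/250.

1/250s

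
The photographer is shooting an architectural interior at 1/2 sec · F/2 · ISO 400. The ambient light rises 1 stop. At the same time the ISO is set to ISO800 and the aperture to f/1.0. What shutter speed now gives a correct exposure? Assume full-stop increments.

Scene light: 1 stop brighter.
ISO: 400 → 800 — 1 stop higher (brighter).
Aperture: f/2 → f/1.4 → f/1.0 — 2 stops larger aperture (brighter).
Net so far: 4 stops brighter. Shutter speed: 1/2 → 1/4 → 1/8 → 1/15 → 1/30.

1/30s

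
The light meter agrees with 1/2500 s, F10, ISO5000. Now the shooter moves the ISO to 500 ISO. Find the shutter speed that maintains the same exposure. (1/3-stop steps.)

ISO: 5000 → 4000 → 3200 → 2500 → 2000 → 1600 → 1250 → 1000 → 800 → 640 → 500 — 3 1/3 stops dropped (darker).
Need 3 1/3 stops brighter from the shutter speed: 1/2500 → 1/2000 → 1/1600 → 1/1250 → 1/1000 → 1/800 → 1/640 → 1/500 → 1/400 → 1/320 → 1/250.

1/250s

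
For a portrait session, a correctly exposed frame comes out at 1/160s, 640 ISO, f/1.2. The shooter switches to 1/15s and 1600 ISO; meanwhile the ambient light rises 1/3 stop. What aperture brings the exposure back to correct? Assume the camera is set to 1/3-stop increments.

f/7.1

Scene light: 1/3 stop brighter.
Shutter speed: 1/160 → 1/125 → 1/100 → 1/80 → 1/60 → 1/50 → 1/40 → 1/30 → 1/25 → 1/20 → 1/15 — 3 1/3 stops longer (brighter).
ISO: 640 → 800 → 1000 → 1250 → 1600 — 1 1/3 stops higher (brighter).
Net so far: 5 stops brighter. Aperture: f/1.2 → f/1.4 → f/1.6 → f/1.8 → f/2 → f/2.2 → f/2.5 → f/2.8 → f/3.2 → f/3.5 → f/4 → f/4.5 → f/5 → f/5.6 → f/6.3 → f/7.1.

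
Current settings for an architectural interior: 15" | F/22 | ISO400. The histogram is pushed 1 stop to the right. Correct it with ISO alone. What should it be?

Overexposed by 1 stop → need 1 stop darker.
ISO: 400 → 200.

ISO 200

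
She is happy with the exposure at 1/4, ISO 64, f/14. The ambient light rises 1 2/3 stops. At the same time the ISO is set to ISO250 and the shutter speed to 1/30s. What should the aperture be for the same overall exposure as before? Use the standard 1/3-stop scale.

Scene light: 1 2/3 stops brighter.
ISO: 64 → 80 → 100 → 125 → 160 → 200 → 250 — 2 stops higher (brighter).
Shutter speed: 1/4 → 1/5 → 1/6 → 1/8 → 1/10 → 1/13 → 1/15 → 1/20 → 1/25 → 1/30 — 3 stops shorter (darker).
Net so far: 2/3 stop brighter. Aperture: f/14 → f/16 → f/18.

f/18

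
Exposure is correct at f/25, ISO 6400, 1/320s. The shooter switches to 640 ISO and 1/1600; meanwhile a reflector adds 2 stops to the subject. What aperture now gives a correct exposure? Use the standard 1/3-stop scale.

f/7.1

Scene light: 2 stops brighter.
ISO: 6400 → 5000 → 4000 → 3200 → 2500 → 2000 → 1600 → 1250 → 1000 → 800 → 640 — 3 1/3 stops lower (darker).
Shutter speed: 1/320 → 1/400 → 1/500 → 1/640 → 1/800 → 1/1000 → 1/1250 → 1/1600 — 2 1/3 stops faster (darker).
Net so far: 3 2/3 stops darker. Aperture: f/25 → f/22 → f/20 → f/18 → f/16 → f/14 → f/13 → f/11 → f/10 → f/9 → f/8 → f/7.1.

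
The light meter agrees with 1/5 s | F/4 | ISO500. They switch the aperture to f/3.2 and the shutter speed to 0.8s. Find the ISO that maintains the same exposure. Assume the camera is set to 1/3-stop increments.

Aperture: f/4 → f/3.5 → f/3.2 — 2/3 stop opened up (brighter).
Shutter speed: 1/5 → 1/4 → 0.3 → 0.4 → 0.5 → 0.6 → 0.8 — 2 stops slower (brighter).
Net change so far: 2 2/3 stops brighter. Offset with the ISO: 500 → 400 → 320 → 250 → 200 → 160 → 125 → 100 → 80.

ISO 80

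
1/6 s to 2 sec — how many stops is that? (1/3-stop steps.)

3 2/3 stops

1/6 → 1/5 → 1/4 → 0.3 → 0.4 → 0.5 → 0.6 → 0.8 → 1 → 1.3 → 1.6 → 2 — count the steps: 11 third-stops = 3 2/3 stops.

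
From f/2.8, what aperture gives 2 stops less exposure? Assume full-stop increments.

Aperture: f/2.8 → f/4 → f/5.6 — 2 stops stopped down (darker).

f/5.6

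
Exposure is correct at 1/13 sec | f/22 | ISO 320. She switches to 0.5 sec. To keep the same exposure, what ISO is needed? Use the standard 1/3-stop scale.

Shutter speed: 1/13 → 1/10 → 1/8 → 1/6 → 1/5 → 1/4 → 0.3 → 0.4 → 0.5 — 2 2/3 stops longer (brighter).
Need 2 2/3 stops darker from the ISO: 320 → 250 → 200 → 160 → 125 → 100 → 80 → 64 → 50.

ISO 50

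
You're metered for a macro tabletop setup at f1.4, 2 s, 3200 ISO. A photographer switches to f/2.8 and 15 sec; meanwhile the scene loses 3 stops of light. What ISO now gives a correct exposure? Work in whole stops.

ISO 12800

Scene light: 3 stops darker.
Aperture: f/1.4 → f/2 → f/2.8 — 2 stops smaller aperture (darker).
Shutter speed: 2 → 4 → 8 → 15 — 3 stops slower (brighter).
Net so far: 2 stops darker. ISO: 3200 → 6400 → 12800.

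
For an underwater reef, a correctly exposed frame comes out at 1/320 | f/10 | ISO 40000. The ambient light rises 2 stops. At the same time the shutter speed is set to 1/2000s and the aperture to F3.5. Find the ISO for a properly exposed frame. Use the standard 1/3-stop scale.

ISO 8000

Scene light: 2 stops brighter.
Shutter speed: 1/320 → 1/400 → 1/500 → 1/640 → 1/800 → 1/1000 → 1/1250 → 1/1600 → 1/2000 — 2 2/3 stops shorter (darker).
Aperture: f/10 → f/9 → f/8 → f/7.1 → f/6.3 → f/5.6 → f/5 → f/4.5 → f/4 → f/3.5 — 3 stops larger aperture (brighter).
Net so far: 2 1/3 stops brighter. ISO: 40000 → 32000 → 25600 → 20000 → 16000 → 12800 → 10000 → 8000.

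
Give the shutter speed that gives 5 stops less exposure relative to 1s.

Shutter speed: 1 → 1/2 → 1/4 → 1/8 → 1/15 → 1/30 — 5 stops shorter (darker).

1/30s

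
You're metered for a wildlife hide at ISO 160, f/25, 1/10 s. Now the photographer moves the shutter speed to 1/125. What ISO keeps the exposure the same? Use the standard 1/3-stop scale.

Shutter speed: 1/10 → 1/13 → 1/15 → 1/20 → 1/25 → 1/30 → 1/40 → 1/50 → 1/60 → 1/80 → 1/100 → 1/125 — 3 2/3 stops faster (darker).
Need 3 2/3 stops brighter from the ISO: 160 → 200 → 250 → 320 → 400 → 500 → 640 → 800 → 1000 → 1250 → 1600 → 2000.

ISO 2000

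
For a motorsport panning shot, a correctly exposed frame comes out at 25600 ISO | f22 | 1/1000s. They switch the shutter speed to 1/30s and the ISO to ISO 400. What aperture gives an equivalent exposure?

Shutter speed: 1/1000 → 1/500 → 1/250 → 1/125 → 1/60 → 1/30 — 5 stops longer (brighter).
ISO: 25600 → 12800 → 6400 → 3200 → 1600 → 800 → 400 — 6 stops dropped (darker).
Net change so far: 1 stop darker. Offset with the aperture: f/22 → f/16.

f/16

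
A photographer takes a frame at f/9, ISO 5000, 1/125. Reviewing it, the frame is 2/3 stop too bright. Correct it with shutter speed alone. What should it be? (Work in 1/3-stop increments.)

1/200s

Overexposed by 2/3 stop → need 2/3 stop darker.
Shutter speed: 1/125 → 1/160 → 1/200.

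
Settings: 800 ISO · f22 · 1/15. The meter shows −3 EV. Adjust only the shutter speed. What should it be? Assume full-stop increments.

1/2s

Underexposed by 3 stops → need 3 stops brighter.
Shutter speed: 1/15 → 1/8 → 1/4 → 1/2.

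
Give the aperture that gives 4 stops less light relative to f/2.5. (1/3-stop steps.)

Aperture: f/2.5 → f/2.8 → f/3.2 → f/3.5 → f/4 → f/4.5 → f/5 → f/5.6 → f/6.3 → f/7.1 → f/8 → f/9 → f/10 — 4 stops narrower (darker).

f/10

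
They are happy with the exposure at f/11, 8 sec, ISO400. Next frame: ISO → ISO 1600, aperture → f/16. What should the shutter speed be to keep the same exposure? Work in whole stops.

4 s

ISO: 400 → 800 → 1600 — 2 stops raised (brighter).
Aperture: f/11 → f/16 — 1 stop smaller aperture (darker).
Net change so far: 1 stop brighter. Offset with the shutter speed: 8 → 4.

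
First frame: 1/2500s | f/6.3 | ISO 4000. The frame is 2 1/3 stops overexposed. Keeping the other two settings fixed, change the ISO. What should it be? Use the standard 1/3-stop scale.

Overexposed by 2 1/3 stops → need 2 1/3 stops darker.
ISO: 4000 → 3200 → 2500 → 2000 → 1600 → 1250 → 1000 → 800.

ISO 800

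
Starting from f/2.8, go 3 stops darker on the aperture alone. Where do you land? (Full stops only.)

f/8

Aperture: f/2.8 → f/4 → f/5.6 → f/8 — 3 stops stopped down (darker).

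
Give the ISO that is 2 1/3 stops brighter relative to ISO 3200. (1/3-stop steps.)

ISO 16000

ISO: 3200 → 4000 → 5000 → 6400 → 8000 → 10000 → 12800 → 16000 — 2 1/3 stops raised (brighter).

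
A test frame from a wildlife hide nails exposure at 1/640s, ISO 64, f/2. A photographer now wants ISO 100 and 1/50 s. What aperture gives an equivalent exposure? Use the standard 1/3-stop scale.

f/9

ISO: 64 → 80 → 100 — 2/3 stop raised (brighter).
Shutter speed: 1/640 → 1/500 → 1/400 → 1/320 → 1/250 → 1/200 → 1/160 → 1/125 → 1/100 → 1/80 → 1/60 → 1/50 — 3 2/3 stops longer (brighter).
Net change so far: 4 1/3 stops brighter. Offset with the aperture: f/2 → f/2.2 → f/2.5 → f/2.8 → f/3.2 → f/3.5 → f/4 → f/4.5 → f/5 → f/5.6 → f/6.3 → f/7.1 → f/8 → f/9.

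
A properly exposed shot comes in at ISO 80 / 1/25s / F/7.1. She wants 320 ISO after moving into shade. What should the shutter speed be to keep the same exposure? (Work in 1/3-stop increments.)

1/100s

ISO: 80 → 100 → 125 → 160 → 200 → 250 → 320 — 2 stops raised (brighter).
Need 2 stops darker from the shutter speed: 1/25 → 1/30 → 1/40 → 1/50 → 1/60 → 1/80 → 1/100.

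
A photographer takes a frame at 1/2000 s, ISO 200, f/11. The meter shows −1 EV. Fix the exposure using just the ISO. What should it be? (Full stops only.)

Underexposed by 1 stop → need 1 stop brighter.
ISO: 200 → 400.

ISO 400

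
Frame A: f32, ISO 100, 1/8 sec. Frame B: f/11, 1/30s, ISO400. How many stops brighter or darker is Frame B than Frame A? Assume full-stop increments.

Aperture: f/32 → f/22 → f/16 → f/11 — 3 stops opened up (brighter).
Shutter speed: 1/8 → 1/15 → 1/30 — 2 stops faster (darker).
ISO: 100 → 200 → 400 — 2 stops raised (brighter).
Net: +3 −2 +2 = +3 stops.

3 stops brighter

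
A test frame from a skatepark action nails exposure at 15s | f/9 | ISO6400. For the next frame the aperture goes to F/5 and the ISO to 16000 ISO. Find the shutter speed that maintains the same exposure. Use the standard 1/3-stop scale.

Aperture: f/9 → f/8 → f/7.1 → f/6.3 → f/5.6 → f/5 — 1 2/3 stops opened up (brighter).
ISO: 6400 → 8000 → 10000 → 12800 → 16000 — 1 1/3 stops higher (brighter).
Net change so far: 3 stops brighter. Offset with the shutter speed: 15 → 13 → 10 → 8 → 6 → 5 → 4 → 3.2 → 2.5 → 2.

2 s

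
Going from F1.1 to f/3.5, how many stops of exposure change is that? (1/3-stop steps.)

f/1.1 → f/1.2 → f/1.4 → f/1.6 → f/1.8 → f/2 → f/2.2 → f/2.5 → f/2.8 → f/3.2 → f/3.5 — count the steps: 10 third-stops = 3 1/3 stops.

3 1/3 stops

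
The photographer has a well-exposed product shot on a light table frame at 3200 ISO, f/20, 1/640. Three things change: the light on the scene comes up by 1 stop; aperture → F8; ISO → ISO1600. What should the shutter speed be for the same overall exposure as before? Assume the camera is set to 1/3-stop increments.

Scene light: 1 stop brighter.
Aperture: f/20 → f/18 → f/16 → f/14 → f/13 → f/11 → f/10 → f/9 → f/8 — 2 2/3 stops opened up (brighter).
ISO: 3200 → 2500 → 2000 → 1600 — 1 stop dropped (darker).
Net so far: 2 2/3 stops brighter. Shutter speed: 1/640 → 1/800 → 1/1000 → 1/1250 → 1/1600 → 1/2000 → 1/2500 → 1/3200 → 1/4000.

1/4000s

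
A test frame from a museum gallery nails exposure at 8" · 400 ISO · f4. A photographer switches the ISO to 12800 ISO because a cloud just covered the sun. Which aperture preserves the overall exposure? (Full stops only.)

ISO: 400 → 800 → 1600 → 3200 → 6400 → 12800 — 5 stops higher (brighter).
Need 5 stops darker from the aperture: f/4 → f/5.6 → f/8 → f/11 → f/16 → f/22.

f/22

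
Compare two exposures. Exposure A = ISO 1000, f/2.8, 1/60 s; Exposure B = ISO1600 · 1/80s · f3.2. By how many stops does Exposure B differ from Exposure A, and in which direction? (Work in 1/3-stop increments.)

Aperture: f/2.8 → f/3.2 — 1/3 stop stopped down (darker).
Shutter speed: 1/60 → 1/80 — 1/3 stop faster (darker).
ISO: 1000 → 1250 → 1600 — 2/3 stop higher (brighter).
Net: −1/3 −1/3 +2/3 = 0 stops.

same exposure (0 stops)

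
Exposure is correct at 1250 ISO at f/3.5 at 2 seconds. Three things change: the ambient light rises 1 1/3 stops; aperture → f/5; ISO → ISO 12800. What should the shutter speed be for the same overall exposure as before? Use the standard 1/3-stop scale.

1/6s

Scene light: 1 1/3 stops brighter.
Aperture: f/3.5 → f/4 → f/4.5 → f/5 — 1 stop narrower (darker).
ISO: 1250 → 1600 → 2000 → 2500 → 3200 → 4000 → 5000 → 6400 → 8000 → 10000 → 12800 — 3 1/3 stops higher (brighter).
Net so far: 3 2/3 stops brighter. Shutter speed: 2 → 1.6 → 1.3 → 1 → 0.8 → 0.6 → 0.5 → 0.4 → 0.3 → 1/4 → 1/5 → 1/6.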